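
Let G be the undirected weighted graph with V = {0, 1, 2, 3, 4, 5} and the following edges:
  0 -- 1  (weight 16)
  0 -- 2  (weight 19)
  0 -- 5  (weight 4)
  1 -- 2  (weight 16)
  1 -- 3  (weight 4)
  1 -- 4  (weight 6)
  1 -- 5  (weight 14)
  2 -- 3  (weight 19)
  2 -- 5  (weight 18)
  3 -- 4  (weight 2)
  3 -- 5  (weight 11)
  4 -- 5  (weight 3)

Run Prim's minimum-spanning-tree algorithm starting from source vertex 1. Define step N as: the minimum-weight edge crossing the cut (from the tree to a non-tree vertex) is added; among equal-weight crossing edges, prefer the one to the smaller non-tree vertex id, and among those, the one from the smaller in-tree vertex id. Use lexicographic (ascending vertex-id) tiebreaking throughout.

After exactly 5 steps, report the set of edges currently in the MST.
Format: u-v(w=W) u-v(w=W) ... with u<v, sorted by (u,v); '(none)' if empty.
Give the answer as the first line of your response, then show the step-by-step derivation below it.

0-5(w=4) 1-2(w=16) 1-3(w=4) 3-4(w=2) 4-5(w=3)

step 1: add edge 1-3 (w=4); MST = {1-3(w=4)}
step 2: add edge 3-4 (w=2); MST = {1-3(w=4) 3-4(w=2)}
step 3: add edge 4-5 (w=3); MST = {1-3(w=4) 3-4(w=2) 4-5(w=3)}
step 4: add edge 0-5 (w=4); MST = {0-5(w=4) 1-3(w=4) 3-4(w=2) 4-5(w=3)}
step 5: add edge 1-2 (w=16); MST = {0-5(w=4) 1-2(w=16) 1-3(w=4) 3-4(w=2) 4-5(w=3)}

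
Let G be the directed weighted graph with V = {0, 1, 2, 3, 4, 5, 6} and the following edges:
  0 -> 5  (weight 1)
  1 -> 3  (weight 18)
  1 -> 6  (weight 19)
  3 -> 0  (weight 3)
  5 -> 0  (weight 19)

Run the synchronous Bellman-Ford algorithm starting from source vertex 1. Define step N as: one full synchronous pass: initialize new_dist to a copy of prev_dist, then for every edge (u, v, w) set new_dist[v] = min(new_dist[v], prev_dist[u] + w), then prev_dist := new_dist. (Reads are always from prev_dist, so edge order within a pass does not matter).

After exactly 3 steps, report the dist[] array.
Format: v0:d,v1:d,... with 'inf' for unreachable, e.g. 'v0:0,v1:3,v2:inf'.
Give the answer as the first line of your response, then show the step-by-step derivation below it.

v0:21,v1:0,v2:inf,v3:18,v4:inf,v5:22,v6:19

step 1: dist = v0:inf,v1:0,v2:inf,v3:18,v4:inf,v5:inf,v6:19
step 2: dist = v0:21,v1:0,v2:inf,v3:18,v4:inf,v5:inf,v6:19
step 3: dist = v0:21,v1:0,v2:inf,v3:18,v4:inf,v5:22,v6:19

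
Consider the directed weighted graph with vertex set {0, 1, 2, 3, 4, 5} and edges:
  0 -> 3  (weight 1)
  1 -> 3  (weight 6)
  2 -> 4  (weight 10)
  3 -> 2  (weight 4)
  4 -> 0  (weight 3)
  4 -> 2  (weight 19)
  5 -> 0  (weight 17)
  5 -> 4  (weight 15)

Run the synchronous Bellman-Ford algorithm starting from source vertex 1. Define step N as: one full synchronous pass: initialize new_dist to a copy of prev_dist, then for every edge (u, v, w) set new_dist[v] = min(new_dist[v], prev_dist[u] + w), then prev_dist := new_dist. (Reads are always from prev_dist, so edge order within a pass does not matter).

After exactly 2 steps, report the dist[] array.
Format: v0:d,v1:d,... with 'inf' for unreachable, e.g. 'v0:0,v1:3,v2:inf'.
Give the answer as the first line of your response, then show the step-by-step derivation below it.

v0:inf,v1:0,v2:10,v3:6,v4:inf,v5:inf

step 1: dist = v0:inf,v1:0,v2:inf,v3:6,v4:inf,v5:inf
step 2: dist = v0:inf,v1:0,v2:10,v3:6,v4:inf,v5:inf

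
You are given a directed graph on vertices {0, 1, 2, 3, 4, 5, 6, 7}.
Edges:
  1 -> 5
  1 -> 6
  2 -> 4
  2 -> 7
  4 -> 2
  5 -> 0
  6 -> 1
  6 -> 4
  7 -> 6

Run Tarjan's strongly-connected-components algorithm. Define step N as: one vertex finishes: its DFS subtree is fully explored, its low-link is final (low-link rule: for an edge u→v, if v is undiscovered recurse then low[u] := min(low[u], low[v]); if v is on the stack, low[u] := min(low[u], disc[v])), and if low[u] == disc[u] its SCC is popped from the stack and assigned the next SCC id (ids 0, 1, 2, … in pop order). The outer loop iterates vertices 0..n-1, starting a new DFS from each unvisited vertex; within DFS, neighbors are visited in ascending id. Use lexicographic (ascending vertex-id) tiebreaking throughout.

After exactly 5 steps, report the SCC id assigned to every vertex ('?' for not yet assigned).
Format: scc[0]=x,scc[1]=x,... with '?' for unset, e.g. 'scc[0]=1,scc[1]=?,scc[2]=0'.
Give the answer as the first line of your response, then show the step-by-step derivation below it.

scc[0]=0,scc[1]=?,scc[2]=?,scc[3]=?,scc[4]=?,scc[5]=1,scc[6]=?,scc[7]=?

step 1: low=(low[0]=0,low[1]=?,low[2]=?,low[3]=?,low[4]=?,low[5]=?,low[6]=?,low[7]=?); scc=(scc[0]=0,scc[1]=?,scc[2]=?,scc[3]=?,scc[4]=?,scc[5]=?,scc[6]=?,scc[7]=?)
step 2: low=(low[0]=0,low[1]=1,low[2]=?,low[3]=?,low[4]=?,low[5]=2,low[6]=?,low[7]=?); scc=(scc[0]=0,scc[1]=?,scc[2]=?,scc[3]=?,scc[4]=?,scc[5]=1,scc[6]=?,scc[7]=?)
step 3: low=(low[0]=0,low[1]=1,low[2]=4,low[3]=?,low[4]=4,low[5]=2,low[6]=1,low[7]=3); scc=(scc[0]=0,scc[1]=?,scc[2]=?,scc[3]=?,scc[4]=?,scc[5]=1,scc[6]=?,scc[7]=?)
step 4: low=(low[0]=0,low[1]=1,low[2]=3,low[3]=?,low[4]=4,low[5]=2,low[6]=1,low[7]=3); scc=(scc[0]=0,scc[1]=?,scc[2]=?,scc[3]=?,scc[4]=?,scc[5]=1,scc[6]=?,scc[7]=?)
step 5: low=(low[0]=0,low[1]=1,low[2]=3,low[3]=?,low[4]=3,low[5]=2,low[6]=1,low[7]=3); scc=(scc[0]=0,scc[1]=?,scc[2]=?,scc[3]=?,scc[4]=?,scc[5]=1,scc[6]=?,scc[7]=?)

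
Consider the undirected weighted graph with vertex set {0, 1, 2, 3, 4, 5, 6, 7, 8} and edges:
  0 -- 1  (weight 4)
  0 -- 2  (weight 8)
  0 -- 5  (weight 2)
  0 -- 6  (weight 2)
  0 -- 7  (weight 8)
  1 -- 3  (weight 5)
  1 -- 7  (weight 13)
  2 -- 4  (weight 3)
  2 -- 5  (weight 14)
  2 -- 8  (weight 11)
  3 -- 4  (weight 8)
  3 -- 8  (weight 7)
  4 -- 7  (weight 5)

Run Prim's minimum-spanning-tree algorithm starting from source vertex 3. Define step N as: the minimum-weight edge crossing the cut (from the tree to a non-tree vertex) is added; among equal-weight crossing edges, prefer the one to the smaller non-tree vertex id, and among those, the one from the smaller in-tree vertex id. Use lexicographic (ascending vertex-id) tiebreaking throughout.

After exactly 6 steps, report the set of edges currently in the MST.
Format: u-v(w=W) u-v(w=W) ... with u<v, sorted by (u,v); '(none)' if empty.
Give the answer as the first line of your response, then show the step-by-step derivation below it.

0-1(w=4) 0-2(w=8) 0-5(w=2) 0-6(w=2) 1-3(w=5) 3-8(w=7)

step 1: add edge 1-3 (w=5); MST = {1-3(w=5)}
step 2: add edge 0-1 (w=4); MST = {0-1(w=4) 1-3(w=5)}
step 3: add edge 0-5 (w=2); MST = {0-1(w=4) 0-5(w=2) 1-3(w=5)}
step 4: add edge 0-6 (w=2); MST = {0-1(w=4) 0-5(w=2) 0-6(w=2) 1-3(w=5)}
step 5: add edge 3-8 (w=7); MST = {0-1(w=4) 0-5(w=2) 0-6(w=2) 1-3(w=5) 3-8(w=7)}
step 6: add edge 0-2 (w=8); MST = {0-1(w=4) 0-2(w=8) 0-5(w=2) 0-6(w=2) 1-3(w=5) 3-8(w=7)}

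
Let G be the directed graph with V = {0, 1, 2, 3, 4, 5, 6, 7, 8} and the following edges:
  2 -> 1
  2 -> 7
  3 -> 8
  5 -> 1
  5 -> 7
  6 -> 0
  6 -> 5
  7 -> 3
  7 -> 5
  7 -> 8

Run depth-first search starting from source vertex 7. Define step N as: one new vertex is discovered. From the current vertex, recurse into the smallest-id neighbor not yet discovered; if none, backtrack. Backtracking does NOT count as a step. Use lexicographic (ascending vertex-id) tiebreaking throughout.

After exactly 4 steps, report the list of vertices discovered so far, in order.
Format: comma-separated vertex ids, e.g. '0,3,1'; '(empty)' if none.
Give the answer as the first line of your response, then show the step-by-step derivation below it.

7,3,8,5

step 1: discover 7; path=7; order=7
step 2: discover 3; path=7>3; order=7,3
step 3: discover 8; path=7>3>8; order=7,3,8
step 4: discover 5; path=7>5; order=7,3,8,5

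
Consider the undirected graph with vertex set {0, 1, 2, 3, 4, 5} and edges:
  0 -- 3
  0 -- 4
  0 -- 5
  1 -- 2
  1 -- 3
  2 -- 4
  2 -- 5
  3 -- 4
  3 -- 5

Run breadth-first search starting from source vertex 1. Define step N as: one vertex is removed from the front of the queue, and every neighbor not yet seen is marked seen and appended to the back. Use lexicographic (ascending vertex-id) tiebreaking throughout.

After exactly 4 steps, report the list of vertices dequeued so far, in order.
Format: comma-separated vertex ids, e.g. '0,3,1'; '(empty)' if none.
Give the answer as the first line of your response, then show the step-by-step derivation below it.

1,2,3,4

step 1: dequeue 1; queue=[2,3]; order=1
step 2: dequeue 2; queue=[3,4,5]; order=1,2
step 3: dequeue 3; queue=[4,5,0]; order=1,2,3
step 4: dequeue 4; queue=[5,0]; order=1,2,3,4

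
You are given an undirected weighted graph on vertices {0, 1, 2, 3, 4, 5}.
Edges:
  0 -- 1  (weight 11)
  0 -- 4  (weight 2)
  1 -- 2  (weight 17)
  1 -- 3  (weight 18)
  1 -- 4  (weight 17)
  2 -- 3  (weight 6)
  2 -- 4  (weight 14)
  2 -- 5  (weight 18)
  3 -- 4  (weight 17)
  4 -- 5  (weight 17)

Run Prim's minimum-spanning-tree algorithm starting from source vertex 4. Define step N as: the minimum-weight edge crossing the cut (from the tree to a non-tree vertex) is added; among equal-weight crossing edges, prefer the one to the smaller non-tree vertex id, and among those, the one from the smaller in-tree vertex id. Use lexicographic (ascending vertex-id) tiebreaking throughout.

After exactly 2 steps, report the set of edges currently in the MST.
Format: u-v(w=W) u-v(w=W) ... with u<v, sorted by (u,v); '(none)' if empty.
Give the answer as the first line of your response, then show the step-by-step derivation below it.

0-1(w=11) 0-4(w=2)

step 1: add edge 0-4 (w=2); MST = {0-4(w=2)}
step 2: add edge 0-1 (w=11); MST = {0-1(w=11) 0-4(w=2)}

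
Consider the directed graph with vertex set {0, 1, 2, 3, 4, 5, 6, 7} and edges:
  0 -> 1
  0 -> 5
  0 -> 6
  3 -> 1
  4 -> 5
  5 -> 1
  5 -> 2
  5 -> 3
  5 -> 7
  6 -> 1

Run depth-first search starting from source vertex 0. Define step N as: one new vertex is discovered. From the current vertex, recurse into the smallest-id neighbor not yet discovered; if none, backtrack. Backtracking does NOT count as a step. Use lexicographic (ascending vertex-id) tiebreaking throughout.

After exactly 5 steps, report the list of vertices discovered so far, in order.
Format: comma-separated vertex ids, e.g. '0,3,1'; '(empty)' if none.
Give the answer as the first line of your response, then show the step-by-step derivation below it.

0,1,5,2,3

step 1: discover 0; path=0; order=0
step 2: discover 1; path=0>1; order=0,1
step 3: discover 5; path=0>5; order=0,1,5
step 4: discover 2; path=0>5>2; order=0,1,5,2
step 5: discover 3; path=0>5>3; order=0,1,5,2,3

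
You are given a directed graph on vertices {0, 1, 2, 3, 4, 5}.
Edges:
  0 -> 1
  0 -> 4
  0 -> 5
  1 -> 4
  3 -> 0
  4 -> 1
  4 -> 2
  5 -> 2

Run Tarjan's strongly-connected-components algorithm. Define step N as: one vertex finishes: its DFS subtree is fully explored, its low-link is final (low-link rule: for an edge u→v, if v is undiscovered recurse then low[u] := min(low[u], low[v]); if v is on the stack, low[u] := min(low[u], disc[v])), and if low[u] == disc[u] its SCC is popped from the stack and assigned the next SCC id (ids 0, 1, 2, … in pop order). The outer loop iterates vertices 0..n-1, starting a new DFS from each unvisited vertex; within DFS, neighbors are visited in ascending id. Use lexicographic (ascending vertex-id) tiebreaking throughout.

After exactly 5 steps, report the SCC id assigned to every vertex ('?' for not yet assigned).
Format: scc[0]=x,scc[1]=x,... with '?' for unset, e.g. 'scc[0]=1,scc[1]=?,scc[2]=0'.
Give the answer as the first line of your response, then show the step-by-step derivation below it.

scc[0]=3,scc[1]=1,scc[2]=0,scc[3]=?,scc[4]=1,scc[5]=2

step 1: low=(low[0]=0,low[1]=1,low[2]=3,low[3]=?,low[4]=1,low[5]=?); scc=(scc[0]=?,scc[1]=?,scc[2]=0,scc[3]=?,scc[4]=?,scc[5]=?)
step 2: low=(low[0]=0,low[1]=1,low[2]=3,low[3]=?,low[4]=1,low[5]=?); scc=(scc[0]=?,scc[1]=?,scc[2]=0,scc[3]=?,scc[4]=?,scc[5]=?)
step 3: low=(low[0]=0,low[1]=1,low[2]=3,low[3]=?,low[4]=1,low[5]=?); scc=(scc[0]=?,scc[1]=1,scc[2]=0,scc[3]=?,scc[4]=1,scc[5]=?)
step 4: low=(low[0]=0,low[1]=1,low[2]=3,low[3]=?,low[4]=1,low[5]=4); scc=(scc[0]=?,scc[1]=1,scc[2]=0,scc[3]=?,scc[4]=1,scc[5]=2)
step 5: low=(low[0]=0,low[1]=1,low[2]=3,low[3]=?,low[4]=1,low[5]=4); scc=(scc[0]=3,scc[1]=1,scc[2]=0,scc[3]=?,scc[4]=1,scc[5]=2)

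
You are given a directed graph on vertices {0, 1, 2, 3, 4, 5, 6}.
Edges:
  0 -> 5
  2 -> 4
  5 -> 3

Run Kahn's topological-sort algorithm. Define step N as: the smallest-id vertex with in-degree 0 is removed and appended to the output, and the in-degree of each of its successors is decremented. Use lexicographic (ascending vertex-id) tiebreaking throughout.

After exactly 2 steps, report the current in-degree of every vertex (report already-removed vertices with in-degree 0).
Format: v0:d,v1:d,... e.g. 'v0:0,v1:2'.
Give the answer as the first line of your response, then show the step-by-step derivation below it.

v0:0,v1:0,v2:0,v3:1,v4:1,v5:0,v6:0

step 1: output 0; order=[0]; indeg=(0,0,0,1,1,0,0)
step 2: output 1; order=[0,1]; indeg=(0,0,0,1,1,0,0)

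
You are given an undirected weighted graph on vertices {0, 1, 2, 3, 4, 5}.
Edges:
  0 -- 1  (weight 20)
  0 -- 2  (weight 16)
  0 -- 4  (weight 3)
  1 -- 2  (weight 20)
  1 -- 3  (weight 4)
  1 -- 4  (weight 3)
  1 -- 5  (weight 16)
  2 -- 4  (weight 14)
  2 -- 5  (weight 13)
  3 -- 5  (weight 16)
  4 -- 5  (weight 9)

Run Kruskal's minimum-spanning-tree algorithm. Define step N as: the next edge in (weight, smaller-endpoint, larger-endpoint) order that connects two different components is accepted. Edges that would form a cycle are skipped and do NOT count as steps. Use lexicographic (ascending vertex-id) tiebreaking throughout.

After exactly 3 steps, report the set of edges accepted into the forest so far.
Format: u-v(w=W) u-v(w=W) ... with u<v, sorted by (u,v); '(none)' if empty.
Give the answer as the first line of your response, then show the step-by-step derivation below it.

0-4(w=3) 1-3(w=4) 1-4(w=3)

step 1: add edge 0-4 (w=3); MST = {0-4(w=3)}
step 2: add edge 1-4 (w=3); MST = {0-4(w=3) 1-4(w=3)}
step 3: add edge 1-3 (w=4); MST = {0-4(w=3) 1-3(w=4) 1-4(w=3)}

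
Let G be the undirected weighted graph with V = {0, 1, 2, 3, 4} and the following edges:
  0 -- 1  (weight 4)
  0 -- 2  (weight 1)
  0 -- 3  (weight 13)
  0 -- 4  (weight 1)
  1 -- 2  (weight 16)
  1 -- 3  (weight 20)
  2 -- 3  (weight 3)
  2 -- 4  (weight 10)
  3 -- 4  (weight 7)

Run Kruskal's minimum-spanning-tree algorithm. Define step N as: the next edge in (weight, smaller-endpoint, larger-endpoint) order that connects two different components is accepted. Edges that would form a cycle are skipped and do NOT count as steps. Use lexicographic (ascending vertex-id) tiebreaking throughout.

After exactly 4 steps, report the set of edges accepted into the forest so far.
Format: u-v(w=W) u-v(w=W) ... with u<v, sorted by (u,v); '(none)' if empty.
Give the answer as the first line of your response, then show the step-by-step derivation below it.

0-1(w=4) 0-2(w=1) 0-4(w=1) 2-3(w=3)

step 1: add edge 0-2 (w=1); MST = {0-2(w=1)}
step 2: add edge 0-4 (w=1); MST = {0-2(w=1) 0-4(w=1)}
step 3: add edge 2-3 (w=3); MST = {0-2(w=1) 0-4(w=1) 2-3(w=3)}
step 4: add edge 0-1 (w=4); MST = {0-1(w=4) 0-2(w=1) 0-4(w=1) 2-3(w=3)}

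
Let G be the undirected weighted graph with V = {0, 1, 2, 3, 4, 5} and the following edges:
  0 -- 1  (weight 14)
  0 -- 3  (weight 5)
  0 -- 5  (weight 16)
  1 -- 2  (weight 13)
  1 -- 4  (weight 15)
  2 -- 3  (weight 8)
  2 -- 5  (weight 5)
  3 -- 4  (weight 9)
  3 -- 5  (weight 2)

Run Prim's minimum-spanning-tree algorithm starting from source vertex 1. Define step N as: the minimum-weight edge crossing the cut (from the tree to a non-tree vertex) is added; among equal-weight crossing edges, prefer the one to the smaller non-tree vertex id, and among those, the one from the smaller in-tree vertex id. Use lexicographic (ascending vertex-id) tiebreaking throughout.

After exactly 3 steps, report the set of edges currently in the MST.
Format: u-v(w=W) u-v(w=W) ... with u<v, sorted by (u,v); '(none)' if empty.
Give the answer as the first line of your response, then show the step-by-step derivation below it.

1-2(w=13) 2-5(w=5) 3-5(w=2)

step 1: add edge 1-2 (w=13); MST = {1-2(w=13)}
step 2: add edge 2-5 (w=5); MST = {1-2(w=13) 2-5(w=5)}
step 3: add edge 3-5 (w=2); MST = {1-2(w=13) 2-5(w=5) 3-5(w=2)}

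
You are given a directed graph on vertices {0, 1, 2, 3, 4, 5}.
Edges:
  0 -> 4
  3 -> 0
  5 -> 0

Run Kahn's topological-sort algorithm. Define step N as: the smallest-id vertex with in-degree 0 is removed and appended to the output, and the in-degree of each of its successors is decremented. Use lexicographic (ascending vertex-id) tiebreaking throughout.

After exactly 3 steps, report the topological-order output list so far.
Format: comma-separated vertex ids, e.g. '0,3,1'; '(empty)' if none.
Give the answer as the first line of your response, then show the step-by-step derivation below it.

1,2,3

step 1: output 1; order=[1]; indeg=(2,0,0,0,1,0)
step 2: output 2; order=[1,2]; indeg=(2,0,0,0,1,0)
step 3: output 3; order=[1,2,3]; indeg=(1,0,0,0,1,0)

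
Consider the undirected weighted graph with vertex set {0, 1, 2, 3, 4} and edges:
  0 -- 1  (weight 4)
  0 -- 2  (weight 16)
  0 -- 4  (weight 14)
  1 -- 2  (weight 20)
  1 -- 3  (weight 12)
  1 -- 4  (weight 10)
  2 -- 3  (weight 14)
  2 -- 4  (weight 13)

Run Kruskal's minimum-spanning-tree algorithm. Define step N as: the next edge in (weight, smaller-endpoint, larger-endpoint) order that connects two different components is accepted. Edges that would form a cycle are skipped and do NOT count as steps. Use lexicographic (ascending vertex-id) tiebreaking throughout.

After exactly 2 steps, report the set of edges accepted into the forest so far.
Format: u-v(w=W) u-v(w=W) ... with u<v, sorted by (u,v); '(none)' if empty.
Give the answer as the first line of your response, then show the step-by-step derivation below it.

0-1(w=4) 1-4(w=10)

step 1: add edge 0-1 (w=4); MST = {0-1(w=4)}
step 2: add edge 1-4 (w=10); MST = {0-1(w=4) 1-4(w=10)}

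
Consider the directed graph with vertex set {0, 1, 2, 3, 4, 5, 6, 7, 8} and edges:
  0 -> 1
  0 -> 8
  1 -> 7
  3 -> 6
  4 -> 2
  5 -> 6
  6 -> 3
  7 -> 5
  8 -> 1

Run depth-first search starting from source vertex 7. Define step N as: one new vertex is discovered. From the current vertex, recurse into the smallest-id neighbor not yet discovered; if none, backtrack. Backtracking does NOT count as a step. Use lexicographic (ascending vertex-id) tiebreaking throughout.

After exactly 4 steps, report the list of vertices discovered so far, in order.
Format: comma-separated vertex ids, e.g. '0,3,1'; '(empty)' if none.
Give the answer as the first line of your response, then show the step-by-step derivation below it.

7,5,6,3

step 1: discover 7; path=7; order=7
step 2: discover 5; path=7>5; order=7,5
step 3: discover 6; path=7>5>6; order=7,5,6
step 4: discover 3; path=7>5>6>3; order=7,5,6,3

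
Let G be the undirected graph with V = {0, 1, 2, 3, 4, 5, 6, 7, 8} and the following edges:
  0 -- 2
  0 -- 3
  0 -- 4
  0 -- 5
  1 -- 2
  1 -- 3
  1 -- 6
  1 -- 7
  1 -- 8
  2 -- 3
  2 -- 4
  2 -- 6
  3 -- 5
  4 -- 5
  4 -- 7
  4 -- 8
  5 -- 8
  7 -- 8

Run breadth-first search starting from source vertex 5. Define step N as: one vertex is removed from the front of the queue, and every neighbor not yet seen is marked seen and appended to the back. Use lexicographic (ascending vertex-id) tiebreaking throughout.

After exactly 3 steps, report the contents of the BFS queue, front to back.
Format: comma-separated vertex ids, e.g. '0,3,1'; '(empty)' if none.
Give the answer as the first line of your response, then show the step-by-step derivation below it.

4,8,2,1

step 1: dequeue 5; queue=[0,3,4,8]; order=5
step 2: dequeue 0; queue=[3,4,8,2]; order=5,0
step 3: dequeue 3; queue=[4,8,2,1]; order=5,0,3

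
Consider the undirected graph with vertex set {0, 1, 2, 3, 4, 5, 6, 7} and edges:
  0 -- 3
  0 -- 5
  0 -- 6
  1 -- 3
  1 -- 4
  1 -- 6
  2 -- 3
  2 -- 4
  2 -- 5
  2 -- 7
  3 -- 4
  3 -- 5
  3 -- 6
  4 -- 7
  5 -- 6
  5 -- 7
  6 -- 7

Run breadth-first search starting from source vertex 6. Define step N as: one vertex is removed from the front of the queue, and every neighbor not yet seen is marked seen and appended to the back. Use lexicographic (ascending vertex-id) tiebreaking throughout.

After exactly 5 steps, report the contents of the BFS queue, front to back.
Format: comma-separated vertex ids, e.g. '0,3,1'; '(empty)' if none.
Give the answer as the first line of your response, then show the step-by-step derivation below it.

7,4,2

step 1: dequeue 6; queue=[0,1,3,5,7]; order=6
step 2: dequeue 0; queue=[1,3,5,7]; order=6,0
step 3: dequeue 1; queue=[3,5,7,4]; order=6,0,1
step 4: dequeue 3; queue=[5,7,4,2]; order=6,0,1,3
step 5: dequeue 5; queue=[7,4,2]; order=6,0,1,3,5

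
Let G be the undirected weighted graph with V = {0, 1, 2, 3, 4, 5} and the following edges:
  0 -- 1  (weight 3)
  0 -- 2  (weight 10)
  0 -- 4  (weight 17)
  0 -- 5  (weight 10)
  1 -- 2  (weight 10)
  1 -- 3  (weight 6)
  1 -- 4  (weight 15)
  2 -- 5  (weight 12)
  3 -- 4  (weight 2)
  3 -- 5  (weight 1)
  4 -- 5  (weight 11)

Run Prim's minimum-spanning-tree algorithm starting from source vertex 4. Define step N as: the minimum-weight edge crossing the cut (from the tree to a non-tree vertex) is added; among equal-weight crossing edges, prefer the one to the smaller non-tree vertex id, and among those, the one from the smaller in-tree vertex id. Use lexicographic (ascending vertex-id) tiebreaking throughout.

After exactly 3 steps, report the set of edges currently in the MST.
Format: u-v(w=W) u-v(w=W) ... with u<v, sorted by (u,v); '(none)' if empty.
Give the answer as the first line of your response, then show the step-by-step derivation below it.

1-3(w=6) 3-4(w=2) 3-5(w=1)

step 1: add edge 3-4 (w=2); MST = {3-4(w=2)}
step 2: add edge 3-5 (w=1); MST = {3-4(w=2) 3-5(w=1)}
step 3: add edge 1-3 (w=6); MST = {1-3(w=6) 3-4(w=2) 3-5(w=1)}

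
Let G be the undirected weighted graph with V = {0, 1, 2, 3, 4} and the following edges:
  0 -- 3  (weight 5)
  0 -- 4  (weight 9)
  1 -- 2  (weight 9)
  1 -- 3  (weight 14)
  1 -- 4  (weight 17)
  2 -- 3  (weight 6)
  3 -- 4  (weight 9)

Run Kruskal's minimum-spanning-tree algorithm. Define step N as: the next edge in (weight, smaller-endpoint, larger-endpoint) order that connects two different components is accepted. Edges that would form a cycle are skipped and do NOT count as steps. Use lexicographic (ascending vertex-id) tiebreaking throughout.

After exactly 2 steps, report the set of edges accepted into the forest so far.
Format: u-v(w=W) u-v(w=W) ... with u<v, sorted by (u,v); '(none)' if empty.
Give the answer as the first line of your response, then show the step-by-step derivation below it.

0-3(w=5) 2-3(w=6)

step 1: add edge 0-3 (w=5); MST = {0-3(w=5)}
step 2: add edge 2-3 (w=6); MST = {0-3(w=5) 2-3(w=6)}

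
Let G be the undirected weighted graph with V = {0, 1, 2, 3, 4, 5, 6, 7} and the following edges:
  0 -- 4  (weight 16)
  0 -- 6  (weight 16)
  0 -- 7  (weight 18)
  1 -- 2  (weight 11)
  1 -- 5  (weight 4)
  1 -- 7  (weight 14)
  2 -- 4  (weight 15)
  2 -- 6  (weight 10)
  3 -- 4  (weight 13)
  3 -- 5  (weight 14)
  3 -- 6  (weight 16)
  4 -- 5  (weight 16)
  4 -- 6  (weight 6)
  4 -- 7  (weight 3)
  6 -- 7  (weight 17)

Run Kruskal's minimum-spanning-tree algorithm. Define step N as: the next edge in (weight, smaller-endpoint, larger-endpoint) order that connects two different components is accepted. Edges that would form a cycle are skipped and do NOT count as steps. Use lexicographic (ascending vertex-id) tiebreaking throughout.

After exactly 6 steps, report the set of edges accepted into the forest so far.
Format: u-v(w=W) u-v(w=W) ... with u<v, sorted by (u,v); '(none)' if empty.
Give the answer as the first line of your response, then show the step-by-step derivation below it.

1-2(w=11) 1-5(w=4) 2-6(w=10) 3-4(w=13) 4-6(w=6) 4-7(w=3)

step 1: add edge 4-7 (w=3); MST = {4-7(w=3)}
step 2: add edge 1-5 (w=4); MST = {1-5(w=4) 4-7(w=3)}
step 3: add edge 4-6 (w=6); MST = {1-5(w=4) 4-6(w=6) 4-7(w=3)}
step 4: add edge 2-6 (w=10); MST = {1-5(w=4) 2-6(w=10) 4-6(w=6) 4-7(w=3)}
step 5: add edge 1-2 (w=11); MST = {1-2(w=11) 1-5(w=4) 2-6(w=10) 4-6(w=6) 4-7(w=3)}
step 6: add edge 3-4 (w=13); MST = {1-2(w=11) 1-5(w=4) 2-6(w=10) 3-4(w=13) 4-6(w=6) 4-7(w=3)}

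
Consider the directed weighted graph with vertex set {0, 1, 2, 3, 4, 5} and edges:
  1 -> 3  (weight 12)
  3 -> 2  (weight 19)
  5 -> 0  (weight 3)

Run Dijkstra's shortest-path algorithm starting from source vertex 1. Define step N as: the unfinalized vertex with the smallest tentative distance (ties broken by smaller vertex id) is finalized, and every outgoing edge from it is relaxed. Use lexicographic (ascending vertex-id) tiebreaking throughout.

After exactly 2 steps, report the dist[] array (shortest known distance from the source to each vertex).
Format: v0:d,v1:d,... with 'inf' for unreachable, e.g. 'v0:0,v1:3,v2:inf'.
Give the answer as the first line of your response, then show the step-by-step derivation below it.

v0:inf,v1:0,v2:31,v3:12,v4:inf,v5:inf

step 1: dist = v0:inf,v1:0,v2:inf,v3:12,v4:inf,v5:inf
step 2: dist = v0:inf,v1:0,v2:31,v3:12,v4:inf,v5:inf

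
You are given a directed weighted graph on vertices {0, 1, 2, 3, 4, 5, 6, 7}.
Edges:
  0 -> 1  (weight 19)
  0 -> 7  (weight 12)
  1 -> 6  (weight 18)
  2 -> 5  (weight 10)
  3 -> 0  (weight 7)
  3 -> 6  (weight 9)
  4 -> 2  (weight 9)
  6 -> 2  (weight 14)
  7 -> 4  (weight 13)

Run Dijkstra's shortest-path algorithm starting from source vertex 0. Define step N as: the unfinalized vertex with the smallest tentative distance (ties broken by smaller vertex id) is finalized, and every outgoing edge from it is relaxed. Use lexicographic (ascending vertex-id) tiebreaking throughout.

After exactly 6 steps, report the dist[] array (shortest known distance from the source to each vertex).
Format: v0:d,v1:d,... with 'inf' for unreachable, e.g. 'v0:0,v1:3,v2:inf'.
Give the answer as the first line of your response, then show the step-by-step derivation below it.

v0:0,v1:19,v2:34,v3:inf,v4:25,v5:44,v6:37,v7:12

step 1: dist = v0:0,v1:19,v2:inf,v3:inf,v4:inf,v5:inf,v6:inf,v7:12
step 2: dist = v0:0,v1:19,v2:inf,v3:inf,v4:25,v5:inf,v6:inf,v7:12
step 3: dist = v0:0,v1:19,v2:inf,v3:inf,v4:25,v5:inf,v6:37,v7:12
step 4: dist = v0:0,v1:19,v2:34,v3:inf,v4:25,v5:inf,v6:37,v7:12
step 5: dist = v0:0,v1:19,v2:34,v3:inf,v4:25,v5:44,v6:37,v7:12
step 6: dist = v0:0,v1:19,v2:34,v3:inf,v4:25,v5:44,v6:37,v7:12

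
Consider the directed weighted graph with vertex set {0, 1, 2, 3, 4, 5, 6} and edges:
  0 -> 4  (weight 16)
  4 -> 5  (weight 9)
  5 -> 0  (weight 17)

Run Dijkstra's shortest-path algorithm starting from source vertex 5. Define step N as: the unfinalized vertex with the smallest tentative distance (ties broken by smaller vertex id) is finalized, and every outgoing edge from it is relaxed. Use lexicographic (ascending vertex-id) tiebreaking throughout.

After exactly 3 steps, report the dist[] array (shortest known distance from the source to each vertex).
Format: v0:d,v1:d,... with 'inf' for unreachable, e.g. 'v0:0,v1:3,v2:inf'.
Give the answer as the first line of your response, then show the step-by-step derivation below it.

v0:17,v1:inf,v2:inf,v3:inf,v4:33,v5:0,v6:inf

step 1: dist = v0:17,v1:inf,v2:inf,v3:inf,v4:inf,v5:0,v6:inf
step 2: dist = v0:17,v1:inf,v2:inf,v3:inf,v4:33,v5:0,v6:inf
step 3: dist = v0:17,v1:inf,v2:inf,v3:inf,v4:33,v5:0,v6:inf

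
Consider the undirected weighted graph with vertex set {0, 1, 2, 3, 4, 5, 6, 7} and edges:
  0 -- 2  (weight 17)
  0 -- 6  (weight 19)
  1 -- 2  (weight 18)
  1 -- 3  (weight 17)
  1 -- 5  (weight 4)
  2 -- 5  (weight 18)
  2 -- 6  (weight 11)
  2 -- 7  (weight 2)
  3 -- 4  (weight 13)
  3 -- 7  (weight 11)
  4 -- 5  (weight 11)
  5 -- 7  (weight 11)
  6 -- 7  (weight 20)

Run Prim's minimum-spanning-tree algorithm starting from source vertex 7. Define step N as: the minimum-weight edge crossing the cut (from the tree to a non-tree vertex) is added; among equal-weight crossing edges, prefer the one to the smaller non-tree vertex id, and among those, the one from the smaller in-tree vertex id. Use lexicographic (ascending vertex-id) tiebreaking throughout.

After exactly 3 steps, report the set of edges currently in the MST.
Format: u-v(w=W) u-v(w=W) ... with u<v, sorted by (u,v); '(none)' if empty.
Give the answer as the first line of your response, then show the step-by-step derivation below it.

2-7(w=2) 3-7(w=11) 5-7(w=11)

step 1: add edge 2-7 (w=2); MST = {2-7(w=2)}
step 2: add edge 3-7 (w=11); MST = {2-7(w=2) 3-7(w=11)}
step 3: add edge 5-7 (w=11); MST = {2-7(w=2) 3-7(w=11) 5-7(w=11)}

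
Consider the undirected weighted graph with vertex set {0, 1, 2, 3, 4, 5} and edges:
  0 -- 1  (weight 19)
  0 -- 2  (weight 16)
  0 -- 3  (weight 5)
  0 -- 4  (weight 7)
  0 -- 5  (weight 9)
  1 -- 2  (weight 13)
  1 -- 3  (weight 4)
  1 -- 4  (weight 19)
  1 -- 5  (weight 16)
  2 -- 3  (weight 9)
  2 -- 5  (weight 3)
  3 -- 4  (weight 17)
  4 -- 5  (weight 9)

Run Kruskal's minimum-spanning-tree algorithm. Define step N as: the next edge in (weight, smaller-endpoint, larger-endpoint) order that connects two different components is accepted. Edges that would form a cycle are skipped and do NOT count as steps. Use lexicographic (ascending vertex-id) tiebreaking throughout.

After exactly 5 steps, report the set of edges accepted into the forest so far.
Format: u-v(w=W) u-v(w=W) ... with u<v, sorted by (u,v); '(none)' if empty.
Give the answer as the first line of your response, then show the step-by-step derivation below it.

0-3(w=5) 0-4(w=7) 0-5(w=9) 1-3(w=4) 2-5(w=3)

step 1: add edge 2-5 (w=3); MST = {2-5(w=3)}
step 2: add edge 1-3 (w=4); MST = {1-3(w=4) 2-5(w=3)}
step 3: add edge 0-3 (w=5); MST = {0-3(w=5) 1-3(w=4) 2-5(w=3)}
step 4: add edge 0-4 (w=7); MST = {0-3(w=5) 0-4(w=7) 1-3(w=4) 2-5(w=3)}
step 5: add edge 0-5 (w=9); MST = {0-3(w=5) 0-4(w=7) 0-5(w=9) 1-3(w=4) 2-5(w=3)}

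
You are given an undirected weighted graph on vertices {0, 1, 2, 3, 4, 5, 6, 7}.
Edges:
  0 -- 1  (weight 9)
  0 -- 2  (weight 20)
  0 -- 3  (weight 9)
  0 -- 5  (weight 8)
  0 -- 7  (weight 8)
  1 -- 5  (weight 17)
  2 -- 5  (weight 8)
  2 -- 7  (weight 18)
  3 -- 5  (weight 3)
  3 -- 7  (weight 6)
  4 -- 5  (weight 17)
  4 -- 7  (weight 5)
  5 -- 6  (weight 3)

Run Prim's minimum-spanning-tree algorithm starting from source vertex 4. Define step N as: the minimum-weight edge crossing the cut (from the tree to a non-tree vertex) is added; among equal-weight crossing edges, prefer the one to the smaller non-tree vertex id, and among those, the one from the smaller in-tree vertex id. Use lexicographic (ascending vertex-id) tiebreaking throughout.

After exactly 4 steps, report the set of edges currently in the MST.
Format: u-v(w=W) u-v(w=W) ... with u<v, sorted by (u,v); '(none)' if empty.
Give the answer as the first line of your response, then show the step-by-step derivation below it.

3-5(w=3) 3-7(w=6) 4-7(w=5) 5-6(w=3)

step 1: add edge 4-7 (w=5); MST = {4-7(w=5)}
step 2: add edge 3-7 (w=6); MST = {3-7(w=6) 4-7(w=5)}
step 3: add edge 3-5 (w=3); MST = {3-5(w=3) 3-7(w=6) 4-7(w=5)}
step 4: add edge 5-6 (w=3); MST = {3-5(w=3) 3-7(w=6) 4-7(w=5) 5-6(w=3)}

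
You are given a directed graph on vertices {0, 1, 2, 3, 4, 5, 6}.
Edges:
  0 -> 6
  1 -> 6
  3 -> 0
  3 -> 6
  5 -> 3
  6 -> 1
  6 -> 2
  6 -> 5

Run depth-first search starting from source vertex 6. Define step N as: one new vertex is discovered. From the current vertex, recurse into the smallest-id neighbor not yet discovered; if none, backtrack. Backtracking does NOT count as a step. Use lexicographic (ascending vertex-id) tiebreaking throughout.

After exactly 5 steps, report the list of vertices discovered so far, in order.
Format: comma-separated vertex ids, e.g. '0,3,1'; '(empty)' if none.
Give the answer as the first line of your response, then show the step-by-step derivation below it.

6,1,2,5,3

step 1: discover 6; path=6; order=6
step 2: discover 1; path=6>1; order=6,1
step 3: discover 2; path=6>2; order=6,1,2
step 4: discover 5; path=6>5; order=6,1,2,5
step 5: discover 3; path=6>5>3; order=6,1,2,5,3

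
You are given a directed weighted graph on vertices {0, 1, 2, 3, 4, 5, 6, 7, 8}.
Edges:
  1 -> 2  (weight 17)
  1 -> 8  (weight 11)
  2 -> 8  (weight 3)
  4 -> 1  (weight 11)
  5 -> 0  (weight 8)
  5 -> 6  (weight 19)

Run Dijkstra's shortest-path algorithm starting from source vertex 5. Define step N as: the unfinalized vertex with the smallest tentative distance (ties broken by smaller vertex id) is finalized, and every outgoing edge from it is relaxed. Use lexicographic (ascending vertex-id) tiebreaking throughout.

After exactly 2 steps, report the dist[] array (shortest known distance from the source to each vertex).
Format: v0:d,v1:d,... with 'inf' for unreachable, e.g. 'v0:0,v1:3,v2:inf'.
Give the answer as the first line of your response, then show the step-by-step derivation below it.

v0:8,v1:inf,v2:inf,v3:inf,v4:inf,v5:0,v6:19,v7:inf,v8:inf

step 1: dist = v0:8,v1:inf,v2:inf,v3:inf,v4:inf,v5:0,v6:19,v7:inf,v8:inf
step 2: dist = v0:8,v1:inf,v2:inf,v3:inf,v4:inf,v5:0,v6:19,v7:inf,v8:inf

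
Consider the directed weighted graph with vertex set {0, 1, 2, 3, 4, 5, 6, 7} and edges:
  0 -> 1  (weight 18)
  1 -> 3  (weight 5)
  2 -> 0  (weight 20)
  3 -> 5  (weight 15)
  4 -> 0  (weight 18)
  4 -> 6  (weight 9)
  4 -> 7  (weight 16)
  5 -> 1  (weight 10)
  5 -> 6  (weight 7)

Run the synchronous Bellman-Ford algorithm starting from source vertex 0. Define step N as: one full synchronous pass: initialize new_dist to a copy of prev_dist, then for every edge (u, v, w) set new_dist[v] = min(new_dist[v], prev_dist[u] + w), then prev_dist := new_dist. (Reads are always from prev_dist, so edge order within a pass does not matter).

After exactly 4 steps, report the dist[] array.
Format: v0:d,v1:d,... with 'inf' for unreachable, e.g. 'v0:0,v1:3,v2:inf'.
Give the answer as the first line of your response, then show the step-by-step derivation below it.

v0:0,v1:18,v2:inf,v3:23,v4:inf,v5:38,v6:45,v7:inf

step 1: dist = v0:0,v1:18,v2:inf,v3:inf,v4:inf,v5:inf,v6:inf,v7:inf
step 2: dist = v0:0,v1:18,v2:inf,v3:23,v4:inf,v5:inf,v6:inf,v7:inf
step 3: dist = v0:0,v1:18,v2:inf,v3:23,v4:inf,v5:38,v6:inf,v7:inf
step 4: dist = v0:0,v1:18,v2:inf,v3:23,v4:inf,v5:38,v6:45,v7:inf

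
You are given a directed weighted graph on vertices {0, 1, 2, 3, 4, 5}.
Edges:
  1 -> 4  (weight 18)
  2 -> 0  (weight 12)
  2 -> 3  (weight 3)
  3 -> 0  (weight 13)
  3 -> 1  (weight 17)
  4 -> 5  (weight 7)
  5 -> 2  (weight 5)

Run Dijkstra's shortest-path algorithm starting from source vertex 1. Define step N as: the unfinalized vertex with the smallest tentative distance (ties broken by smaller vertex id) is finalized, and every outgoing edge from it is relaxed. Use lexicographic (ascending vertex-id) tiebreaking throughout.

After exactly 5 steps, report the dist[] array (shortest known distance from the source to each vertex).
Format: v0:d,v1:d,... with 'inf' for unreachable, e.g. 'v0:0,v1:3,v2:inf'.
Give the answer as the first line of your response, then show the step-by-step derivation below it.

v0:42,v1:0,v2:30,v3:33,v4:18,v5:25

step 1: dist = v0:inf,v1:0,v2:inf,v3:inf,v4:18,v5:inf
step 2: dist = v0:inf,v1:0,v2:inf,v3:inf,v4:18,v5:25
step 3: dist = v0:inf,v1:0,v2:30,v3:inf,v4:18,v5:25
step 4: dist = v0:42,v1:0,v2:30,v3:33,v4:18,v5:25
step 5: dist = v0:42,v1:0,v2:30,v3:33,v4:18,v5:25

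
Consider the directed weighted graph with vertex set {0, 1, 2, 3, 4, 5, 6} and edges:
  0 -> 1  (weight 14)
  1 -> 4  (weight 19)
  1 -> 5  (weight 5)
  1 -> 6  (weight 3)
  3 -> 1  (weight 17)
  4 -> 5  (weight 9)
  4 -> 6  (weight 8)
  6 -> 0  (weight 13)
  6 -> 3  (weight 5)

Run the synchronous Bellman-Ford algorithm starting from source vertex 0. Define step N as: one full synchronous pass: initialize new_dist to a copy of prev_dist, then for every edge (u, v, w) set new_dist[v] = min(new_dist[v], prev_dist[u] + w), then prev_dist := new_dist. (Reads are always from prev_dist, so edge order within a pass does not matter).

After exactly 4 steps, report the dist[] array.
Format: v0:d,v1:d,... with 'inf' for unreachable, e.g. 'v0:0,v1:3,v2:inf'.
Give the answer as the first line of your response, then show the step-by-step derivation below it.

v0:0,v1:14,v2:inf,v3:22,v4:33,v5:19,v6:17

step 1: dist = v0:0,v1:14,v2:inf,v3:inf,v4:inf,v5:inf,v6:inf
step 2: dist = v0:0,v1:14,v2:inf,v3:inf,v4:33,v5:19,v6:17
step 3: dist = v0:0,v1:14,v2:inf,v3:22,v4:33,v5:19,v6:17
step 4: dist = v0:0,v1:14,v2:inf,v3:22,v4:33,v5:19,v6:17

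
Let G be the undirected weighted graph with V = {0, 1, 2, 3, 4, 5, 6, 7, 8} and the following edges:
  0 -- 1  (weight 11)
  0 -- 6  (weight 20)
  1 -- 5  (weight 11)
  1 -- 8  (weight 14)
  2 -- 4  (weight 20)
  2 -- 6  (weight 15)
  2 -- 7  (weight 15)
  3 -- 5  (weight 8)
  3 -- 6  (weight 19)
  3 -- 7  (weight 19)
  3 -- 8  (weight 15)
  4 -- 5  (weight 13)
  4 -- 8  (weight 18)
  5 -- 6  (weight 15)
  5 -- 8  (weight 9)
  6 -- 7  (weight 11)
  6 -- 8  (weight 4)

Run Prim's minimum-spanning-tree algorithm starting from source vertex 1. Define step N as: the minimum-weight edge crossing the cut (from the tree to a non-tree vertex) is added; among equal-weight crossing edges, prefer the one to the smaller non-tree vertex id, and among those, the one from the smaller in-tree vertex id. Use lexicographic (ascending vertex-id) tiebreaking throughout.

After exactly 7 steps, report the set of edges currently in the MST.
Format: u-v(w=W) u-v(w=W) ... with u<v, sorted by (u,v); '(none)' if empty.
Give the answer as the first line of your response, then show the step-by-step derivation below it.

0-1(w=11) 1-5(w=11) 3-5(w=8) 4-5(w=13) 5-8(w=9) 6-7(w=11) 6-8(w=4)

step 1: add edge 0-1 (w=11); MST = {0-1(w=11)}
step 2: add edge 1-5 (w=11); MST = {0-1(w=11) 1-5(w=11)}
step 3: add edge 3-5 (w=8); MST = {0-1(w=11) 1-5(w=11) 3-5(w=8)}
step 4: add edge 5-8 (w=9); MST = {0-1(w=11) 1-5(w=11) 3-5(w=8) 5-8(w=9)}
step 5: add edge 6-8 (w=4); MST = {0-1(w=11) 1-5(w=11) 3-5(w=8) 5-8(w=9) 6-8(w=4)}
step 6: add edge 6-7 (w=11); MST = {0-1(w=11) 1-5(w=11) 3-5(w=8) 5-8(w=9) 6-7(w=11) 6-8(w=4)}
step 7: add edge 4-5 (w=13); MST = {0-1(w=11) 1-5(w=11) 3-5(w=8) 4-5(w=13) 5-8(w=9) 6-7(w=11) 6-8(w=4)}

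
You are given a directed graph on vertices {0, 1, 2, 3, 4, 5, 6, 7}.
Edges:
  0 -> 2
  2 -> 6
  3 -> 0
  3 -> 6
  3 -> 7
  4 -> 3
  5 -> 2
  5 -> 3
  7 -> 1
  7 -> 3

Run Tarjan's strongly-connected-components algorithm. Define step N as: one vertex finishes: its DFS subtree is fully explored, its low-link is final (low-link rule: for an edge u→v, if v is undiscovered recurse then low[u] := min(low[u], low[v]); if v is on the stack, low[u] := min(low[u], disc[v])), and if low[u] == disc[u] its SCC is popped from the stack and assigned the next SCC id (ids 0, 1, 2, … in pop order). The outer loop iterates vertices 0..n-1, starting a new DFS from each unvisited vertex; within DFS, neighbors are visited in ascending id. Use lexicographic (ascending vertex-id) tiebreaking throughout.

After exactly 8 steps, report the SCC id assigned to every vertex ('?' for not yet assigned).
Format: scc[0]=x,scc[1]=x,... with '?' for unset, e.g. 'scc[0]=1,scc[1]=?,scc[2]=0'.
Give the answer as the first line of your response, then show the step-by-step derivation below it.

scc[0]=2,scc[1]=3,scc[2]=1,scc[3]=4,scc[4]=5,scc[5]=6,scc[6]=0,scc[7]=4

step 1: low=(low[0]=0,low[1]=?,low[2]=1,low[3]=?,low[4]=?,low[5]=?,low[6]=2,low[7]=?); scc=(scc[0]=?,scc[1]=?,scc[2]=?,scc[3]=?,scc[4]=?,scc[5]=?,scc[6]=0,scc[7]=?)
step 2: low=(low[0]=0,low[1]=?,low[2]=1,low[3]=?,low[4]=?,low[5]=?,low[6]=2,low[7]=?); scc=(scc[0]=?,scc[1]=?,scc[2]=1,scc[3]=?,scc[4]=?,scc[5]=?,scc[6]=0,scc[7]=?)
step 3: low=(low[0]=0,low[1]=?,low[2]=1,low[3]=?,low[4]=?,low[5]=?,low[6]=2,low[7]=?); scc=(scc[0]=2,scc[1]=?,scc[2]=1,scc[3]=?,scc[4]=?,scc[5]=?,scc[6]=0,scc[7]=?)
step 4: low=(low[0]=0,low[1]=3,low[2]=1,low[3]=?,low[4]=?,low[5]=?,low[6]=2,low[7]=?); scc=(scc[0]=2,scc[1]=3,scc[2]=1,scc[3]=?,scc[4]=?,scc[5]=?,scc[6]=0,scc[7]=?)
step 5: low=(low[0]=0,low[1]=3,low[2]=1,low[3]=4,low[4]=?,low[5]=?,low[6]=2,low[7]=4); scc=(scc[0]=2,scc[1]=3,scc[2]=1,scc[3]=?,scc[4]=?,scc[5]=?,scc[6]=0,scc[7]=?)
step 6: low=(low[0]=0,low[1]=3,low[2]=1,low[3]=4,low[4]=?,low[5]=?,low[6]=2,low[7]=4); scc=(scc[0]=2,scc[1]=3,scc[2]=1,scc[3]=4,scc[4]=?,scc[5]=?,scc[6]=0,scc[7]=4)
step 7: low=(low[0]=0,low[1]=3,low[2]=1,low[3]=4,low[4]=6,low[5]=?,low[6]=2,low[7]=4); scc=(scc[0]=2,scc[1]=3,scc[2]=1,scc[3]=4,scc[4]=5,scc[5]=?,scc[6]=0,scc[7]=4)
step 8: low=(low[0]=0,low[1]=3,low[2]=1,low[3]=4,low[4]=6,low[5]=7,low[6]=2,low[7]=4); scc=(scc[0]=2,scc[1]=3,scc[2]=1,scc[3]=4,scc[4]=5,scc[5]=6,scc[6]=0,scc[7]=4)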